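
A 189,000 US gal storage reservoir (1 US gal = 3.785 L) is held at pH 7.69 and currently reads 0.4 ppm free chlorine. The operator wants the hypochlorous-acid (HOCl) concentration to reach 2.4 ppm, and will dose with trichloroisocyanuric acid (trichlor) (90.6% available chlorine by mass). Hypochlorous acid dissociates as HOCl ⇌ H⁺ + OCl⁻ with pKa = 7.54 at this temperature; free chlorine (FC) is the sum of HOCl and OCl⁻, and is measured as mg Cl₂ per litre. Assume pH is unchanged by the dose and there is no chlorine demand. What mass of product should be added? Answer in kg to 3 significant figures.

4.26 kg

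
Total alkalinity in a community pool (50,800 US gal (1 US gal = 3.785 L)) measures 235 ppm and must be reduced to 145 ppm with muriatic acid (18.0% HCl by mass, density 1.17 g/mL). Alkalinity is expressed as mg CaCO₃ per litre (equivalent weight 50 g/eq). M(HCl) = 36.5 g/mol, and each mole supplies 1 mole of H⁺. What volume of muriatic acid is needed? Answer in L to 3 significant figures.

Volume: 50,800 US gal × 3.785 L/gal = 192,278 L.
Alkalinity to neutralize: (235 − 145) = 90 mg/L as CaCO₃ × 192,278 L = 17,310 g as CaCO₃.
Equivalents of H⁺ required: 17,310 ÷ 50 g/eq = 346.1 eq = 346.1 mol HCl.
Mass of HCl: 346.1 × 36.5 = 12,630 g.
Mass of 18.0% solution: 12,630 / 0.18 = 70,180 g.
Volume: 70,180 g ÷ 1.17 g/mL = 59,980 mL.

60.0 L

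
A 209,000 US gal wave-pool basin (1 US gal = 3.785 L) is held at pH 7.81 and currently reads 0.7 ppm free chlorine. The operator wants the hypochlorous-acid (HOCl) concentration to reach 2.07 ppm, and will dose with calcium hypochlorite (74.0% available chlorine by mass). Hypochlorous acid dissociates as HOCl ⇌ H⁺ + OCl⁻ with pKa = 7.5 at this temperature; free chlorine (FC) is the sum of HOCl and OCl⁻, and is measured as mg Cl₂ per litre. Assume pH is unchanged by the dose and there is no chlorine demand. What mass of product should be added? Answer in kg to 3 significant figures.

5.98 kg

Volume: 209,000 US gal × 3.785 L/gal = 791,065 L.
[OCl⁻]/[HOCl] = 10^(pH − pKa) = 10^(7.81 − 7.5) = 2.042; fraction as HOCl = 1/(1 + 2.042) = 0.3288.
Free chlorine required for 2.07 ppm HOCl: 2.07 / 0.3288 = 6.296 ppm.
FC to add: 6.296 − 0.7 = 5.596 mg/L as Cl₂.
Cl₂ equivalent: 5.596 mg/L × 791,065 L = 4427 g.
Product at 74.0% available Cl: 4427 / 0.74 = 5983 g.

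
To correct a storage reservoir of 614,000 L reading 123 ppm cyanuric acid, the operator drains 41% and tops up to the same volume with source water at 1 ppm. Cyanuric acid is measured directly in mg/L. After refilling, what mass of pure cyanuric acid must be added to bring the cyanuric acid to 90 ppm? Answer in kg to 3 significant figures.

10.5 kg

After draining 41% and refilling: 123 × 0.59 + 1 × 0.41 = 72.98 ppm.
Deficit to target: 90 − 72.98 = 17.02 mg/L.
Mass: 17.02 mg/L × 614,000 L = 10,450 g cyanuric acid.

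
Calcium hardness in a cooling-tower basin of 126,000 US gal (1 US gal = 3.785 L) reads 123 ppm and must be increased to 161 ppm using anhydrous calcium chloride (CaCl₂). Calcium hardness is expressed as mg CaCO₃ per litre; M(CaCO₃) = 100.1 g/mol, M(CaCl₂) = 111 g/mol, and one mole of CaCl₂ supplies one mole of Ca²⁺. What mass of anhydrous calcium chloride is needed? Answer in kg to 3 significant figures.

Volume: 126,000 US gal × 3.785 L/gal = 476,910 L.
Hardness to add: (161 − 123) = 38 mg/L as CaCO₃ × 476,910 L = 18,120 g as CaCO₃.
Moles of Ca²⁺ (1 mol Ca²⁺ ≡ 1 mol CaCO₃): 18,120 / 100.1 g/mol = 181 mol.
Mass of CaCl₂: 181 × 111 = 20,100 g.

20.1 kg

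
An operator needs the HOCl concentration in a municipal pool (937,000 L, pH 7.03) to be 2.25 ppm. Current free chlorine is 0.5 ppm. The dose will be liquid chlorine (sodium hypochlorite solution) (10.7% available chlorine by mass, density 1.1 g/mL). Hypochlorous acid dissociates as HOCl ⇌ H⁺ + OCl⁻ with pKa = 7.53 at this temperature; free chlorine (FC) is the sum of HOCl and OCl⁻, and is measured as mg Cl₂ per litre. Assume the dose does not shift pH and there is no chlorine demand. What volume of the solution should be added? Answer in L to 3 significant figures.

19.6 L

[OCl⁻]/[HOCl] = 10^(pH − pKa) = 10^(7.03 − 7.53) = 0.3162; fraction as HOCl = 1/(1 + 0.3162) = 0.7597.
Free chlorine required for 2.25 ppm HOCl: 2.25 / 0.7597 = 2.962 ppm.
FC to add: 2.962 − 0.5 = 2.462 mg/L as Cl₂.
Cl₂ equivalent: 2.462 mg/L × 937,000 L = 2306 g.
Product at 10.7% available Cl: 2306 / 0.107 = 21,560 g.
Volume: 21,560 g ÷ 1.1 g/mL = 19,600 mL.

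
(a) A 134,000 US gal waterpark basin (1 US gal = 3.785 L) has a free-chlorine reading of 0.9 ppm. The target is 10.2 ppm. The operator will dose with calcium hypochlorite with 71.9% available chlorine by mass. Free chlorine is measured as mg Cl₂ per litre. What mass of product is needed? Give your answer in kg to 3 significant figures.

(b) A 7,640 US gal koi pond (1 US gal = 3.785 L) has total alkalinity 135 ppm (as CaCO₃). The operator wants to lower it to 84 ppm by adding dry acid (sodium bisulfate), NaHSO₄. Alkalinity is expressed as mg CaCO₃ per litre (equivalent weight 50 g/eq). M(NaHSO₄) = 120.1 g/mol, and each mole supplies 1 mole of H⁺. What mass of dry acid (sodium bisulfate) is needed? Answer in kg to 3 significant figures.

(a) Volume: 134,000 US gal × 3.785 L/gal = 507,190 L.
(a) Chlorine deficit: 10.2 − 0.9 = 9.3 ppm = 9.3 mg/L as Cl₂.
(a) Cl₂ equivalent needed: 9.3 mg/L × 507,190 L = 4,717,000 mg = 4717 g.
(a) Product at 71.9% available chlorine: 4717 / 0.719 = 6560 g.

(b) Volume: 7,640 US gal × 3.785 L/gal = 28,917 L.
(b) Alkalinity to neutralize: (135 − 84) = 51 mg/L as CaCO₃ × 28,917 L = 1475 g as CaCO₃.
(b) Equivalents of H⁺ required: 1475 ÷ 50 g/eq = 29.5 eq = 29.5 mol NaHSO₄.
(b) Mass of NaHSO₄: 29.5 × 120.1 = 3542 g.

(a) 6.56 kg; (b) 3.54 kg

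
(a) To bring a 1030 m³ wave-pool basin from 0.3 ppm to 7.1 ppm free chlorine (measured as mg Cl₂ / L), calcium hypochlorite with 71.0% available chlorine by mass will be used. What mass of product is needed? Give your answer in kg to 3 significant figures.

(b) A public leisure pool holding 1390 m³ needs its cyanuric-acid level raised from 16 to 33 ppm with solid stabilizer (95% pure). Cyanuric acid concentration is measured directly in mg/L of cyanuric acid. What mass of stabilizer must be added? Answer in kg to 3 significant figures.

(a) Volume: 1030 m³ = 1,030,000 L.
(a) Chlorine deficit: 7.1 − 0.3 = 6.8 ppm = 6.8 mg/L as Cl₂.
(a) Cl₂ equivalent needed: 6.8 mg/L × 1,030,000 L = 7,004,000 mg = 7004 g.
(a) Product at 71.0% available chlorine: 7004 / 0.71 = 9865 g.

(b) Volume: 1390 m³ = 1,390,000 L.
(b) CYA to add: (33 − 16) = 17 mg/L × 1,390,000 L = 23,630 g cyanuric acid.
(b) At 95% purity: 23,630 / 0.95 = 24,870 g product.

(a) 9.86 kg; (b) 24.9 kg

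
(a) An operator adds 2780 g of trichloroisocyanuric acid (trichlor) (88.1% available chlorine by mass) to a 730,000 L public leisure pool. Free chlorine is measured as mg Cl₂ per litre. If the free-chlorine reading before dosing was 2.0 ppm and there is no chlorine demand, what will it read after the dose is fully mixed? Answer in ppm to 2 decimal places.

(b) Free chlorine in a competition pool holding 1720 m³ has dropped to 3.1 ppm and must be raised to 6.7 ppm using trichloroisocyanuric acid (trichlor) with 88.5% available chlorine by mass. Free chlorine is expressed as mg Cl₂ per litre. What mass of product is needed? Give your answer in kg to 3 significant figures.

(a) 5.36 ppm; (b) 7.00 kg

(a) Available chlorine delivered: 2780 g × 0.881 = 2449 g as Cl₂.
(a) Concentration rise: 2449 g / 730,000 L = 3.355 mg/L = 3.36 ppm.
(a) Final FC: 2.0 + 3.36 = 5.36 ppm.

(b) Volume: 1720 m³ = 1,720,000 L.
(b) Chlorine deficit: 6.7 − 3.1 = 3.6 ppm = 3.6 mg/L as Cl₂.
(b) Cl₂ equivalent needed: 3.6 mg/L × 1,720,000 L = 6,192,000 mg = 6192 g.
(b) Product at 88.5% available chlorine: 6192 / 0.885 = 6997 g.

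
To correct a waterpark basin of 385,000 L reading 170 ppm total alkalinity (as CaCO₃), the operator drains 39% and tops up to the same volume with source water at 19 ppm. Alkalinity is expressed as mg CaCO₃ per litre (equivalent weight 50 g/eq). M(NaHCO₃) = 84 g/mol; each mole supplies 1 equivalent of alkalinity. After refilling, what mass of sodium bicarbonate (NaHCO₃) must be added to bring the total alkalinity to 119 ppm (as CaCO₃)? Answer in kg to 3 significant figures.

5.10 kg

After draining 39% and refilling: 170 × 0.61 + 19 × 0.39 = 111.11 ppm.
Deficit to target: 119 − 111.11 = 7.89 mg/L.
As CaCO₃: 7.89 mg/L × 385,000 L = 3038 g; ÷ 50 g/eq ÷ 1 = 60.75 mol NaHCO₃.
Mass: 60.75 × 84 = 5103 g.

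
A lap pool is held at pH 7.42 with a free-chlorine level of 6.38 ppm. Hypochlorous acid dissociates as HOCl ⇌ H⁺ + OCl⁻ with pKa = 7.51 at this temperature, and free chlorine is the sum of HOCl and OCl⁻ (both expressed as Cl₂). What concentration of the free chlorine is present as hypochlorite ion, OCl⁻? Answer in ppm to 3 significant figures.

2.86 ppm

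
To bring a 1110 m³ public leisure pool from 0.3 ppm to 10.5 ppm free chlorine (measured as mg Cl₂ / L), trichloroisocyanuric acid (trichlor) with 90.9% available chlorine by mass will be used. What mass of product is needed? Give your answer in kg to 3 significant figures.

Volume: 1110 m³ = 1,110,000 L.
Chlorine deficit: 10.5 − 0.3 = 10.2 ppm = 10.2 mg/L as Cl₂.
Cl₂ equivalent needed: 10.2 mg/L × 1,110,000 L = 11,320,000 mg = 11,320 g.
Product at 90.9% available chlorine: 11,320 / 0.909 = 12,460 g.

12.5 kg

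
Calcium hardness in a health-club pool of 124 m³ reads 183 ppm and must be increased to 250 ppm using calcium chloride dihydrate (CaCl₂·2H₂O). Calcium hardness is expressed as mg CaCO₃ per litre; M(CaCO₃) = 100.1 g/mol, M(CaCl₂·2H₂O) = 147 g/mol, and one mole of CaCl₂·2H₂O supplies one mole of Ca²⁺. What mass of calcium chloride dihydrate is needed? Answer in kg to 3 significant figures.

Volume: 124 m³ = 124,000 L.
Hardness to add: (250 − 183) = 67 mg/L as CaCO₃ × 124,000 L = 8308 g as CaCO₃.
Moles of Ca²⁺ (1 mol Ca²⁺ ≡ 1 mol CaCO₃): 8308 / 100.1 g/mol = 83 mol.
Mass of CaCl₂·2H₂O: 83 × 147 = 12,200 g.

12.2 kg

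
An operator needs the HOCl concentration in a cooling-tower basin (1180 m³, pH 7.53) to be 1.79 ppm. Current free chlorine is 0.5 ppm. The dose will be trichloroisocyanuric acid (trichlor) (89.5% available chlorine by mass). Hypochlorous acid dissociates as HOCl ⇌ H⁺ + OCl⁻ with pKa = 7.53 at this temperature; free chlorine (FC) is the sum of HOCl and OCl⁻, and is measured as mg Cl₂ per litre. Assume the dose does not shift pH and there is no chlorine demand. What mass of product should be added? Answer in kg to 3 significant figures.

4.06 kg

Volume: 1180 m³ = 1,180,000 L.
[OCl⁻]/[HOCl] = 10^(pH − pKa) = 10^(7.53 − 7.53) = 1; fraction as HOCl = 1/(1 + 1) = 0.5.
Free chlorine required for 1.79 ppm HOCl: 1.79 / 0.5 = 3.58 ppm.
FC to add: 3.58 − 0.5 = 3.08 mg/L as Cl₂.
Cl₂ equivalent: 3.08 mg/L × 1,180,000 L = 3634 g.
Product at 89.5% available Cl: 3634 / 0.895 = 4061 g.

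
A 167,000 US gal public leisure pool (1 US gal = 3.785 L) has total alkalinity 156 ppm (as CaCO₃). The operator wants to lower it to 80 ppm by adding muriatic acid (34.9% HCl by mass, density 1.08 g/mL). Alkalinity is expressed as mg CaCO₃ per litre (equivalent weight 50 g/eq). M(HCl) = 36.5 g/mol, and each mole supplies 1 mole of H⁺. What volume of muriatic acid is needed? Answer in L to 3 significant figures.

93.0 L

Volume: 167,000 US gal × 3.785 L/gal = 632,095 L.
Alkalinity to neutralize: (156 − 80) = 76 mg/L as CaCO₃ × 632,095 L = 48,040 g as CaCO₃.
Equivalents of H⁺ required: 48,040 ÷ 50 g/eq = 960.8 eq = 960.8 mol HCl.
Mass of HCl: 960.8 × 36.5 = 35,070 g.
Mass of 34.9% solution: 35,070 / 0.349 = 100,500 g.
Volume: 100,500 g ÷ 1.08 g/mL = 93,040 mL.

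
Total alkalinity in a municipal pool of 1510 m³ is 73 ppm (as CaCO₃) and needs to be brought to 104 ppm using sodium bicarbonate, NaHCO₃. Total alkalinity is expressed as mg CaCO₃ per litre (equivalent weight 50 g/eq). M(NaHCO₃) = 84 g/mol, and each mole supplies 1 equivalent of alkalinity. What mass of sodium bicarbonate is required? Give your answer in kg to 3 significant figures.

Volume: 1510 m³ = 1,510,000 L.
Alkalinity to add: (104 − 73) = 31 mg/L as CaCO₃ × 1,510,000 L = 46,810 g as CaCO₃.
Equivalents: 46,810 g ÷ 50 g/eq = 936.2 eq.
NaHCO₃ supplies 1 eq per mole → 936.2 mol.
Mass: 936.2 mol × 84 g/mol = 78,640 g.

78.6 kg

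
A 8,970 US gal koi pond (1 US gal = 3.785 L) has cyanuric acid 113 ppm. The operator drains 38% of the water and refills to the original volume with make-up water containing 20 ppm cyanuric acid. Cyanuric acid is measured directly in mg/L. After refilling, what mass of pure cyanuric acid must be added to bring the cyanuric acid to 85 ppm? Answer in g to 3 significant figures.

249 g

Volume: 8,970 US gal × 3.785 L/gal = 33,951 L.
After draining 38% and refilling: 113 × 0.62 + 20 × 0.38 = 77.66 ppm.
Deficit to target: 85 − 77.66 = 7.34 mg/L.
Mass: 7.34 mg/L × 33,951 L = 249.2 g cyanuric acid.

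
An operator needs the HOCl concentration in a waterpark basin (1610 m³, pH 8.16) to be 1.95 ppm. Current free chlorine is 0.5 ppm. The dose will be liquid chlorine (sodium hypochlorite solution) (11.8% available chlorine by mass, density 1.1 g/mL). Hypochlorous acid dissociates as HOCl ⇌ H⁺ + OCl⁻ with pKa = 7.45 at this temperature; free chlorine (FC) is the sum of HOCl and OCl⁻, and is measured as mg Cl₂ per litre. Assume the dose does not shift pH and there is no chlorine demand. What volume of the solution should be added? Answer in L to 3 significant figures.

142 L

Volume: 1610 m³ = 1,610,000 L.
[OCl⁻]/[HOCl] = 10^(pH − pKa) = 10^(8.16 − 7.45) = 5.129; fraction as HOCl = 1/(1 + 5.129) = 0.1632.
Free chlorine required for 1.95 ppm HOCl: 1.95 / 0.1632 = 11.95 ppm.
FC to add: 11.95 − 0.5 = 11.45 mg/L as Cl₂.
Cl₂ equivalent: 11.45 mg/L × 1,610,000 L = 18,440 g.
Product at 11.8% available Cl: 18,440 / 0.118 = 156,200 g.
Volume: 156,200 g ÷ 1.1 g/mL = 142,000 mL.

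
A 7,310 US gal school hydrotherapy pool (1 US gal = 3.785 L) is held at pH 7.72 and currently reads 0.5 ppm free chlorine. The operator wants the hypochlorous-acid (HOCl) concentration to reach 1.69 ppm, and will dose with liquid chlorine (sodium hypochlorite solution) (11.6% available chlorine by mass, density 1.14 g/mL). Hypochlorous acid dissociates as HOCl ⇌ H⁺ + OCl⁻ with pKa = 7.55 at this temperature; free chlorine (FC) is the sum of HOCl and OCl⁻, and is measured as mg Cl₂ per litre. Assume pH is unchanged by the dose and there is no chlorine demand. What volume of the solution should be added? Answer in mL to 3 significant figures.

772 mL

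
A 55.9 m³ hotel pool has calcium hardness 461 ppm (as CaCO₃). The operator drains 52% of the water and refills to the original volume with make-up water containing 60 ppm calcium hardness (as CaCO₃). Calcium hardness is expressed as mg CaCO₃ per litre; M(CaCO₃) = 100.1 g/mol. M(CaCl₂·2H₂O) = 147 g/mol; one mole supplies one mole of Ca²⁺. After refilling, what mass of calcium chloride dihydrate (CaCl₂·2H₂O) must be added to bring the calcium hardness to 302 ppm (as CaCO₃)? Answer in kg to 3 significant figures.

4.07 kg

Volume: 55.9 m³ = 55,900 L.
After draining 52% and refilling: 461 × 0.48 + 60 × 0.52 = 252.48 ppm.
Deficit to target: 302 − 252.48 = 49.52 mg/L.
As CaCO₃: 49.52 mg/L × 55,900 L = 2768 g; ÷ 100.1 = 27.65 mol Ca²⁺.
Mass: 27.65 × 147 = 4065 g.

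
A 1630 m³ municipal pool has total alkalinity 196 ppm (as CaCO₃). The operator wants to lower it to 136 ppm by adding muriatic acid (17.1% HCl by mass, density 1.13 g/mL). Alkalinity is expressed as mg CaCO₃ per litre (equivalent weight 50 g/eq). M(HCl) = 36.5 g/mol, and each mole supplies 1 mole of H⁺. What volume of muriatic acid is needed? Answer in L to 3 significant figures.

Volume: 1630 m³ = 1,630,000 L.
Alkalinity to neutralize: (196 − 136) = 60 mg/L as CaCO₃ × 1,630,000 L = 97,800 g as CaCO₃.
Equivalents of H⁺ required: 97,800 ÷ 50 g/eq = 1956 eq = 1956 mol HCl.
Mass of HCl: 1956 × 36.5 = 71,390 g.
Mass of 17.1% solution: 71,390 / 0.171 = 417,500 g.
Volume: 417,500 g ÷ 1.13 g/mL = 369,500 mL.

369 L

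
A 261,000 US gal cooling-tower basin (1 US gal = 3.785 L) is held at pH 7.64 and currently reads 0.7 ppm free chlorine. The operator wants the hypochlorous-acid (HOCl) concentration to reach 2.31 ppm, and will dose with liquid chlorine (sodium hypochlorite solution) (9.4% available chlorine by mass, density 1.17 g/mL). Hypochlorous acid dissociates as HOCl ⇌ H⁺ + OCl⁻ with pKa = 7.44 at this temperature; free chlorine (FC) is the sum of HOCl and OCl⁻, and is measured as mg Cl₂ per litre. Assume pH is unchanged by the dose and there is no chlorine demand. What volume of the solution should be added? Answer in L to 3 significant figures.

Volume: 261,000 US gal × 3.785 L/gal = 987,885 L.
[OCl⁻]/[HOCl] = 10^(pH − pKa) = 10^(7.64 − 7.44) = 1.585; fraction as HOCl = 1/(1 + 1.585) = 0.3869.
Free chlorine required for 2.31 ppm HOCl: 2.31 / 0.3869 = 5.971 ppm.
FC to add: 5.971 − 0.7 = 5.271 mg/L as Cl₂.
Cl₂ equivalent: 5.271 mg/L × 987,885 L = 5207 g.
Product at 9.4% available Cl: 5207 / 0.094 = 55,400 g.
Volume: 55,400 g ÷ 1.17 g/mL = 47,350 mL.

47.3 L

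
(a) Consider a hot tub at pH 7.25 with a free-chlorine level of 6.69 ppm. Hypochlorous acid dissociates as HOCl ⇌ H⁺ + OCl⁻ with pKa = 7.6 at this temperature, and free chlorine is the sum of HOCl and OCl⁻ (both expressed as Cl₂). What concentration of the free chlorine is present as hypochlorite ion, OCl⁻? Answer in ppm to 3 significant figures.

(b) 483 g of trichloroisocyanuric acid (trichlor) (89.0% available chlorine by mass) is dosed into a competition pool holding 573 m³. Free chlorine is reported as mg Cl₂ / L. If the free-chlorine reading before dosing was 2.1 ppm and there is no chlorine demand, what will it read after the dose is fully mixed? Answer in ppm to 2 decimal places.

(a) 2.07 ppm; (b) 2.85 ppm

(a) [OCl⁻]/[HOCl] = 10^(pH − pKa) = 10^(7.25 − 7.6) = 10^-0.35 = 0.4467.
(a) Fraction as HOCl = 1 / (1 + 0.4467) = 0.6912.
(a) OCl⁻ = (1 − 0.6912) × 6.69 ppm = 2.066 ppm.

(b) Volume: 573 m³ = 573,000 L.
(b) Available chlorine delivered: 483 g × 0.89 = 429.9 g as Cl₂.
(b) Concentration rise: 429.9 g / 573,000 L = 0.7502 mg/L = 0.75 ppm.
(b) Final FC: 2.1 + 0.75 = 2.85 ppm.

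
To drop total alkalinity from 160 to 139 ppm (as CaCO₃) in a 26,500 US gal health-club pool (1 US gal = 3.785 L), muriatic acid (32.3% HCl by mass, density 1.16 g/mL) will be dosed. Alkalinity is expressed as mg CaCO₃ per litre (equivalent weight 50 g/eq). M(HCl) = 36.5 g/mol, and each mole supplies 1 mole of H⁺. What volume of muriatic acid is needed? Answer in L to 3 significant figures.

Volume: 26,500 US gal × 3.785 L/gal = 100,302 L.
Alkalinity to neutralize: (160 − 139) = 21 mg/L as CaCO₃ × 100,302 L = 2106 g as CaCO₃.
Equivalents of H⁺ required: 2106 ÷ 50 g/eq = 42.13 eq = 42.13 mol HCl.
Mass of HCl: 42.13 × 36.5 = 1538 g.
Mass of 32.3% solution: 1538 / 0.323 = 4760 g.
Volume: 4760 g ÷ 1.16 g/mL = 4104 mL.

4.10 L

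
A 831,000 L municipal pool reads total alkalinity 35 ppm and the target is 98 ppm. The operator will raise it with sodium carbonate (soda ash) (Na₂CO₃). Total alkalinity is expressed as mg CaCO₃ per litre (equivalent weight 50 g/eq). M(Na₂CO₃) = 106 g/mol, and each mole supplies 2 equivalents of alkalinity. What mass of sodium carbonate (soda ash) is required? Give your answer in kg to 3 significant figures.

55.5 kg

Alkalinity to add: (98 − 35) = 63 mg/L as CaCO₃ × 831,000 L = 52,350 g as CaCO₃.
Equivalents: 52,350 g ÷ 50 g/eq = 1047 eq.
Each mole of Na₂CO₃ supplies 2 eq, so 1047 / 2 = 523.5 mol.
Mass: 523.5 mol × 106 g/mol = 55,490 g.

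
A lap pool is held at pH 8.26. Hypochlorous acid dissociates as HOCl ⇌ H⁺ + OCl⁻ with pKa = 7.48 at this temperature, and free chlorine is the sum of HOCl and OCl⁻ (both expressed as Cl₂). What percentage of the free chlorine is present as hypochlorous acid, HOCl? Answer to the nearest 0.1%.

14.2%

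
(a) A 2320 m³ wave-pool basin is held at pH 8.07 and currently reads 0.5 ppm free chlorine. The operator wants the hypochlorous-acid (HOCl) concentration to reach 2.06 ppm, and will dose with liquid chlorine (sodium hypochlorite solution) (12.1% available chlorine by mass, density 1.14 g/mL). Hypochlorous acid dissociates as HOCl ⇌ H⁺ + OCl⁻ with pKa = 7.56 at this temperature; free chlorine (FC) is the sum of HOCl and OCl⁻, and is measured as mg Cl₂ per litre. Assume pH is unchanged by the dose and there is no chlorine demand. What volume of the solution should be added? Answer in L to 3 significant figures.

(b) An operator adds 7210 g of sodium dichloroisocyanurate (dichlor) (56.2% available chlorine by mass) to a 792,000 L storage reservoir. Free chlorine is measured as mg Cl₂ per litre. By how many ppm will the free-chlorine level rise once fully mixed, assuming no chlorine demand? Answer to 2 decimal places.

(a) 138 L; (b) 5.12 ppm

(a) Volume: 2320 m³ = 2,320,000 L.
(a) [OCl⁻]/[HOCl] = 10^(pH − pKa) = 10^(8.07 − 7.56) = 3.236; fraction as HOCl = 1/(1 + 3.236) = 0.2361.
(a) Free chlorine required for 2.06 ppm HOCl: 2.06 / 0.2361 = 8.726 ppm.
(a) FC to add: 8.726 − 0.5 = 8.226 mg/L as Cl₂.
(a) Cl₂ equivalent: 8.226 mg/L × 2,320,000 L = 19,080 g.
(a) Product at 12.1% available Cl: 19,080 / 0.121 = 157,700 g.
(a) Volume: 157,700 g ÷ 1.14 g/mL = 138,400 mL.

(b) Available chlorine delivered: 7210 g × 0.562 = 4052 g as Cl₂.
(b) Concentration rise: 4052 g / 792,000 L = 5.116 mg/L = 5.12 ppm.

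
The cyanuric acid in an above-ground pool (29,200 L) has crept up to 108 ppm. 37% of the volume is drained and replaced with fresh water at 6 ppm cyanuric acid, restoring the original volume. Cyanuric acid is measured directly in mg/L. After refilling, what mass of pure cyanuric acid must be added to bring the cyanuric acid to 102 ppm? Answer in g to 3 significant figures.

After draining 37% and refilling: 108 × 0.63 + 6 × 0.37 = 70.26 ppm.
Deficit to target: 102 − 70.26 = 31.74 mg/L.
Mass: 31.74 mg/L × 29,200 L = 926.8 g cyanuric acid.

927 g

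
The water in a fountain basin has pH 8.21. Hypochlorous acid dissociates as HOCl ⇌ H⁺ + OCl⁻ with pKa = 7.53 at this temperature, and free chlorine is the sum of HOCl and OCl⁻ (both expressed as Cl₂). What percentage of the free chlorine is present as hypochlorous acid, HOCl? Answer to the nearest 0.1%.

17.3%

[OCl⁻]/[HOCl] = 10^(pH − pKa) = 10^(8.21 − 7.53) = 10^0.68 = 4.786.
Fraction as HOCl = 1 / (1 + 4.786) = 0.1728.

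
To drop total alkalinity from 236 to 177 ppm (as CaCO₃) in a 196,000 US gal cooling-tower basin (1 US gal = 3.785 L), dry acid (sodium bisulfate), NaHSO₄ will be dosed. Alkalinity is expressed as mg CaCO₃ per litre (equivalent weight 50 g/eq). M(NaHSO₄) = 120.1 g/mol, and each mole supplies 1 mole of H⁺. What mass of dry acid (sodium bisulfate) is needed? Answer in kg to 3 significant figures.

Volume: 196,000 US gal × 3.785 L/gal = 741,860 L.
Alkalinity to neutralize: (236 − 177) = 59 mg/L as CaCO₃ × 741,860 L = 43,770 g as CaCO₃.
Equivalents of H⁺ required: 43,770 ÷ 50 g/eq = 875.4 eq = 875.4 mol NaHSO₄.
Mass of NaHSO₄: 875.4 × 120.1 = 105,100 g.

105 kg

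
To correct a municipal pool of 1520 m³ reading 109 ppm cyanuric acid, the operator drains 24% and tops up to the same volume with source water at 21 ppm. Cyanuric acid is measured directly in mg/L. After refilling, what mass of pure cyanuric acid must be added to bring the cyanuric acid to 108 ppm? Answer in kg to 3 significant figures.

Volume: 1520 m³ = 1,520,000 L.
After draining 24% and refilling: 109 × 0.76 + 21 × 0.24 = 87.88 ppm.
Deficit to target: 108 − 87.88 = 20.12 mg/L.
Mass: 20.12 mg/L × 1,520,000 L = 30,580 g cyanuric acid.

30.6 kg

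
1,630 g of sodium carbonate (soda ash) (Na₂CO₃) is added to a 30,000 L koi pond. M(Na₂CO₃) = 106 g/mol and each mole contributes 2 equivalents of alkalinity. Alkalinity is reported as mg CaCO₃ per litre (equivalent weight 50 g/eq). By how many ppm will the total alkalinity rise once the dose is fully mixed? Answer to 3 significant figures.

Moles of Na₂CO₃: 1,630 g ÷ 106 g/mol = 15.38 mol → 30.75 eq of alkalinity.
As CaCO₃: 30.75 eq × 50 g/eq = 1538 g.
Rise: 1538 g / 30,000 L × 1000 = 51.26 mg/L.

51.3 ppm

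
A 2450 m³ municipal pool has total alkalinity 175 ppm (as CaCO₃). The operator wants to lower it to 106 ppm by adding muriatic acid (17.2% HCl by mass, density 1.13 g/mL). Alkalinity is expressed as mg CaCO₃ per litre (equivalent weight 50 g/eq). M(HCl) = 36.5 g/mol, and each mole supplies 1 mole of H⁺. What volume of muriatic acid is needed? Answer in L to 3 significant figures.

Volume: 2450 m³ = 2,450,000 L.
Alkalinity to neutralize: (175 − 106) = 69 mg/L as CaCO₃ × 2,450,000 L = 169,000 g as CaCO₃.
Equivalents of H⁺ required: 169,000 ÷ 50 g/eq = 3381 eq = 3381 mol HCl.
Mass of HCl: 3381 × 36.5 = 123,400 g.
Mass of 17.2% solution: 123,400 / 0.172 = 717,500 g.
Volume: 717,500 g ÷ 1.13 g/mL = 634,900 mL.

635 L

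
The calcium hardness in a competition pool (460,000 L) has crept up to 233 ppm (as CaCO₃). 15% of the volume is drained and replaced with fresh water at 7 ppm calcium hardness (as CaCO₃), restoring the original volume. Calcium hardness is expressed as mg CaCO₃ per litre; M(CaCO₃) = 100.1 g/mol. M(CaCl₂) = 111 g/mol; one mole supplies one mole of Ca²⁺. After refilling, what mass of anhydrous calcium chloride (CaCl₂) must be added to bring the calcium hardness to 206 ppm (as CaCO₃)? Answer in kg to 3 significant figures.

After draining 15% and refilling: 233 × 0.85 + 7 × 0.15 = 199.1 ppm.
Deficit to target: 206 − 199.1 = 6.9 mg/L.
As CaCO₃: 6.9 mg/L × 460,000 L = 3174 g; ÷ 100.1 = 31.71 mol Ca²⁺.
Mass: 31.71 × 111 = 3520 g.

3.52 kg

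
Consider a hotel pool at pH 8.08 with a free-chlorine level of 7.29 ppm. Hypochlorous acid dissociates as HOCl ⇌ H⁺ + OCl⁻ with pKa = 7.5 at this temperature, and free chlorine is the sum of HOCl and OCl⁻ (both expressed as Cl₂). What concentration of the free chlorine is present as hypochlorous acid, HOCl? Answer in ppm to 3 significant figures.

1.52 ppm

[OCl⁻]/[HOCl] = 10^(pH − pKa) = 10^(8.08 − 7.5) = 10^0.58 = 3.802.
Fraction as HOCl = 1 / (1 + 3.802) = 0.2083.
HOCl = 0.2083 × 7.29 ppm = 1.518 ppm.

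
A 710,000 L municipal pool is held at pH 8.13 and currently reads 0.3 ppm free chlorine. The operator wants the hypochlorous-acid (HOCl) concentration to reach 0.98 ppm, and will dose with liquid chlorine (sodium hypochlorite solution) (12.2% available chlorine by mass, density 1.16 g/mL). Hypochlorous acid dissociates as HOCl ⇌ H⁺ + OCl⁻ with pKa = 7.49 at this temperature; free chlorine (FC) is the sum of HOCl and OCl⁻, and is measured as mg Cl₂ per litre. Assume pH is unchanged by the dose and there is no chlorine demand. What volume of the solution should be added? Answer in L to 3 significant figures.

[OCl⁻]/[HOCl] = 10^(pH − pKa) = 10^(8.13 − 7.49) = 4.365; fraction as HOCl = 1/(1 + 4.365) = 0.1864.
Free chlorine required for 0.98 ppm HOCl: 0.98 / 0.1864 = 5.258 ppm.
FC to add: 5.258 − 0.3 = 4.958 mg/L as Cl₂.
Cl₂ equivalent: 4.958 mg/L × 710,000 L = 3520 g.
Product at 12.2% available Cl: 3520 / 0.122 = 28,850 g.
Volume: 28,850 g ÷ 1.16 g/mL = 24,870 mL.

24.9 L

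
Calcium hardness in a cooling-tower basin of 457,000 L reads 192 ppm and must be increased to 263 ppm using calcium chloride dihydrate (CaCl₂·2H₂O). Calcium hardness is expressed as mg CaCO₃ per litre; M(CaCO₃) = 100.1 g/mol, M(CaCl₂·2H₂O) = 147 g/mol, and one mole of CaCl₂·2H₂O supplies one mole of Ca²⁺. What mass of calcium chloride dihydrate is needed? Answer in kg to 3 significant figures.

Hardness to add: (263 − 192) = 71 mg/L as CaCO₃ × 457,000 L = 32,450 g as CaCO₃.
Moles of Ca²⁺ (1 mol Ca²⁺ ≡ 1 mol CaCO₃): 32,450 / 100.1 g/mol = 324.1 mol.
Mass of CaCl₂·2H₂O: 324.1 × 147 = 47,650 g.

47.6 kg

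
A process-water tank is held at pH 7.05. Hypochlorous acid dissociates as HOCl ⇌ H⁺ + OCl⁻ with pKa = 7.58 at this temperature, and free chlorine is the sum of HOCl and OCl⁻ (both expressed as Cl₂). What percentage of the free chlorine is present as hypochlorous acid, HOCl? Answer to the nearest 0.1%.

77.2%

[OCl⁻]/[HOCl] = 10^(pH − pKa) = 10^(7.05 − 7.58) = 10^-0.53 = 0.2951.
Fraction as HOCl = 1 / (1 + 0.2951) = 0.7721.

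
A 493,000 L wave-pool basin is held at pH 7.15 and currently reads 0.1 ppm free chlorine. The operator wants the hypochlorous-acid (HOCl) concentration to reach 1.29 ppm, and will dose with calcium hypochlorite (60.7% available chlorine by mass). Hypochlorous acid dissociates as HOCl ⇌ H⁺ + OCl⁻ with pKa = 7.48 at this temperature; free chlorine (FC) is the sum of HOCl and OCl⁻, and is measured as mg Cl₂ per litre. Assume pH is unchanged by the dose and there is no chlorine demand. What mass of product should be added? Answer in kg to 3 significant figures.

1.46 kg

[OCl⁻]/[HOCl] = 10^(pH − pKa) = 10^(7.15 − 7.48) = 0.4677; fraction as HOCl = 1/(1 + 0.4677) = 0.6813.
Free chlorine required for 1.29 ppm HOCl: 1.29 / 0.6813 = 1.893 ppm.
FC to add: 1.893 − 0.1 = 1.793 mg/L as Cl₂.
Cl₂ equivalent: 1.793 mg/L × 493,000 L = 884.1 g.
Product at 60.7% available Cl: 884.1 / 0.607 = 1457 g.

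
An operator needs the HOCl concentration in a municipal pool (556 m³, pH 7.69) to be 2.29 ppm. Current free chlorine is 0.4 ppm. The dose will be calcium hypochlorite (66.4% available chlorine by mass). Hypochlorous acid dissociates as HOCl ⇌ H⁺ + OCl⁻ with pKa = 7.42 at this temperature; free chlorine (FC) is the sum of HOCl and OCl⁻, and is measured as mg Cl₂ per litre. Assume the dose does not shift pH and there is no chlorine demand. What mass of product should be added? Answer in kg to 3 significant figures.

Volume: 556 m³ = 556,000 L.
[OCl⁻]/[HOCl] = 10^(pH − pKa) = 10^(7.69 − 7.42) = 1.862; fraction as HOCl = 1/(1 + 1.862) = 0.3494.
Free chlorine required for 2.29 ppm HOCl: 2.29 / 0.3494 = 6.554 ppm.
FC to add: 6.554 − 0.4 = 6.154 mg/L as Cl₂.
Cl₂ equivalent: 6.154 mg/L × 556,000 L = 3422 g.
Product at 66.4% available Cl: 3422 / 0.664 = 5153 g.

5.15 kg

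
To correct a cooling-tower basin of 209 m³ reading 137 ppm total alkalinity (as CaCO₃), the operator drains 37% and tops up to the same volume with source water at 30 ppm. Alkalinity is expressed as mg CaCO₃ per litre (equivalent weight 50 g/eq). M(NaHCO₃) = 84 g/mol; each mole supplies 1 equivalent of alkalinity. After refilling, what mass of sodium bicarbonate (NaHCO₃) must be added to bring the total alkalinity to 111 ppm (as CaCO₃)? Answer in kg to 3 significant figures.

4.77 kg

Volume: 209 m³ = 209,000 L.
After draining 37% and refilling: 137 × 0.63 + 30 × 0.37 = 97.41 ppm.
Deficit to target: 111 − 97.41 = 13.59 mg/L.
As CaCO₃: 13.59 mg/L × 209,000 L = 2840 g; ÷ 50 g/eq ÷ 1 = 56.81 mol NaHCO₃.
Mass: 56.81 × 84 = 4772 g.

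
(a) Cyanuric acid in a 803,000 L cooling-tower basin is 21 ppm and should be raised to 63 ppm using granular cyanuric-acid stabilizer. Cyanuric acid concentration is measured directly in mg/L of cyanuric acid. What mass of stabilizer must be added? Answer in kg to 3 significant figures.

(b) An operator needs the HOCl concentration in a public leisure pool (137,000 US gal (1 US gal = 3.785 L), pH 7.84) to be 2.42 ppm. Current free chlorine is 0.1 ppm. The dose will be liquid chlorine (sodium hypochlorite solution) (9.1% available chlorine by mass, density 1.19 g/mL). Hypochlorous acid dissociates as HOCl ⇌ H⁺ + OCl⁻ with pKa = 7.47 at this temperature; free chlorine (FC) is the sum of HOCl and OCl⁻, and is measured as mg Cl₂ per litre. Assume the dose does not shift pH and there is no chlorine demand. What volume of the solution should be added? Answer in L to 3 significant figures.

(a) CYA to add: (63 − 21) = 42 mg/L × 803,000 L = 33,730 g cyanuric acid.

(b) Volume: 137,000 US gal × 3.785 L/gal = 518,545 L.
(b) [OCl⁻]/[HOCl] = 10^(pH − pKa) = 10^(7.84 − 7.47) = 2.344; fraction as HOCl = 1/(1 + 2.344) = 0.299.
(b) Free chlorine required for 2.42 ppm HOCl: 2.42 / 0.299 = 8.093 ppm.
(b) FC to add: 8.093 − 0.1 = 7.993 mg/L as Cl₂.
(b) Cl₂ equivalent: 7.993 mg/L × 518,545 L = 4145 g.
(b) Product at 9.1% available Cl: 4145 / 0.091 = 45,550 g.
(b) Volume: 45,550 g ÷ 1.19 g/mL = 38,270 mL.

(a) 33.7 kg; (b) 38.3 L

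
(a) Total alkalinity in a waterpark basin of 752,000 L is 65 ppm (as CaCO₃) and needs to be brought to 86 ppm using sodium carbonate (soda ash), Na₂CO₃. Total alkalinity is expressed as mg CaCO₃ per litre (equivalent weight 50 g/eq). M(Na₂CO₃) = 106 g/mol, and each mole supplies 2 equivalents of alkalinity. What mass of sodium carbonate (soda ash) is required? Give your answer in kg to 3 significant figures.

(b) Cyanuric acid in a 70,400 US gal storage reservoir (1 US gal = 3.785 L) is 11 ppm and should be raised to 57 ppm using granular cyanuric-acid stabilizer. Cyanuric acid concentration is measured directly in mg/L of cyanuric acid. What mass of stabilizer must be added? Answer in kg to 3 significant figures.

(a) 16.7 kg; (b) 12.3 kg

(a) Alkalinity to add: (86 − 65) = 21 mg/L as CaCO₃ × 752,000 L = 15,790 g as CaCO₃.
(a) Equivalents: 15,790 g ÷ 50 g/eq = 315.8 eq.
(a) Each mole of Na₂CO₃ supplies 2 eq, so 315.8 / 2 = 157.9 mol.
(a) Mass: 157.9 mol × 106 g/mol = 16,740 g.

(b) Volume: 70,400 US gal × 3.785 L/gal = 266,464 L.
(b) CYA to add: (57 − 11) = 46 mg/L × 266,464 L = 12,260 g cyanuric acid.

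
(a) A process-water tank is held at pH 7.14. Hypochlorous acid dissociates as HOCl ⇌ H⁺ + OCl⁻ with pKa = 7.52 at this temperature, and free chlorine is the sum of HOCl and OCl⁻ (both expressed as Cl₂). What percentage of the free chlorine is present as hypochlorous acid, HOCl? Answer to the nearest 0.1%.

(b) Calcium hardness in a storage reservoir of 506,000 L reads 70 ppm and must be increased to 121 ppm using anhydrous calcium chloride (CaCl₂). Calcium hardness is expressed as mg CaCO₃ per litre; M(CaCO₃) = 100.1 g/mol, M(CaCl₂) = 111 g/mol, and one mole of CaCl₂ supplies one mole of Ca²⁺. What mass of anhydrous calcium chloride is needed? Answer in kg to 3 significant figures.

(a) 70.6%; (b) 28.6 kg

(a) [OCl⁻]/[HOCl] = 10^(pH − pKa) = 10^(7.14 − 7.52) = 10^-0.38 = 0.4169.
(a) Fraction as HOCl = 1 / (1 + 0.4169) = 0.7058.

(b) Hardness to add: (121 − 70) = 51 mg/L as CaCO₃ × 506,000 L = 25,810 g as CaCO₃.
(b) Moles of Ca²⁺ (1 mol Ca²⁺ ≡ 1 mol CaCO₃): 25,810 / 100.1 g/mol = 257.8 mol.
(b) Mass of CaCl₂: 257.8 × 111 = 28,620 g.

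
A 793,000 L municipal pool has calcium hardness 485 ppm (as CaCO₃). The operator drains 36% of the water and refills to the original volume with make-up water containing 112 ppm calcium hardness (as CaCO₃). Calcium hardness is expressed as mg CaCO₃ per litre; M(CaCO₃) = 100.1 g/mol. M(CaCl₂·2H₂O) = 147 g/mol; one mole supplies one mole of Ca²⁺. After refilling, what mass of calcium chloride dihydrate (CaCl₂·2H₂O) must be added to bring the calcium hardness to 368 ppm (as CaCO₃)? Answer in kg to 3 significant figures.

After draining 36% and refilling: 485 × 0.64 + 112 × 0.36 = 350.72 ppm.
Deficit to target: 368 − 350.72 = 17.28 mg/L.
As CaCO₃: 17.28 mg/L × 793,000 L = 13,700 g; ÷ 100.1 = 136.9 mol Ca²⁺.
Mass: 136.9 × 147 = 20,120 g.

20.1 kg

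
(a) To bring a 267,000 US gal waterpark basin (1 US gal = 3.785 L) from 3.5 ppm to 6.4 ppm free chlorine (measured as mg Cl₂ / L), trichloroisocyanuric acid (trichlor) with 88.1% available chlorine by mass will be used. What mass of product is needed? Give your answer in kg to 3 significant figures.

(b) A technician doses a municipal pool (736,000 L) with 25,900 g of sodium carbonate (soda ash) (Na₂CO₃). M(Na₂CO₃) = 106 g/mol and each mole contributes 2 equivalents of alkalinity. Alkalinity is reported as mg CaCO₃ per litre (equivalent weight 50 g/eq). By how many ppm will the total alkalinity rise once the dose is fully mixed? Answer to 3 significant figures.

(a) 3.33 kg; (b) 33.2 ppm

(a) Volume: 267,000 US gal × 3.785 L/gal = 1,010,595 L.
(a) Chlorine deficit: 6.4 − 3.5 = 2.9 ppm = 2.9 mg/L as Cl₂.
(a) Cl₂ equivalent needed: 2.9 mg/L × 1,010,595 L = 2,931,000 mg = 2931 g.
(a) Product at 88.1% available chlorine: 2931 / 0.881 = 3327 g.

(b) Moles of Na₂CO₃: 25,900 g ÷ 106 g/mol = 244.3 mol → 488.7 eq of alkalinity.
(b) As CaCO₃: 488.7 eq × 50 g/eq = 24,430 g.
(b) Rise: 24,430 g / 736,000 L × 1000 = 33.2 mg/L.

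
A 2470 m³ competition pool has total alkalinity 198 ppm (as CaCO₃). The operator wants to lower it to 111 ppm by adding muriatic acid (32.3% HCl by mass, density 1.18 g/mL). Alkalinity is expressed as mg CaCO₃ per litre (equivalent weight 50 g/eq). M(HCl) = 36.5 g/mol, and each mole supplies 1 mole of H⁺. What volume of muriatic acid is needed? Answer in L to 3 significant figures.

412 L

Volume: 2470 m³ = 2,470,000 L.
Alkalinity to neutralize: (198 − 111) = 87 mg/L as CaCO₃ × 2,470,000 L = 214,900 g as CaCO₃.
Equivalents of H⁺ required: 214,900 ÷ 50 g/eq = 4298 eq = 4298 mol HCl.
Mass of HCl: 4298 × 36.5 = 156,900 g.
Mass of 32.3% solution: 156,900 / 0.323 = 485,700 g.
Volume: 485,700 g ÷ 1.18 g/mL = 411,600 mL.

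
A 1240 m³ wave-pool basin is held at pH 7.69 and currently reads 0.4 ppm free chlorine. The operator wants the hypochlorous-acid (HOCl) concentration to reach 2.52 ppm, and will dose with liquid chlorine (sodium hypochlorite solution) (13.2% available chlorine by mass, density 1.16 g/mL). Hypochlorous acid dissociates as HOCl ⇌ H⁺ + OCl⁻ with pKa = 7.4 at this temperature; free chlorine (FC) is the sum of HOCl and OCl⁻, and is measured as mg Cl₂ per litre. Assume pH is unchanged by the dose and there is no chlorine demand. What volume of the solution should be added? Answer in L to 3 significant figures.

57.0 L

Volume: 1240 m³ = 1,240,000 L.
[OCl⁻]/[HOCl] = 10^(pH − pKa) = 10^(7.69 − 7.4) = 1.95; fraction as HOCl = 1/(1 + 1.95) = 0.339.
Free chlorine required for 2.52 ppm HOCl: 2.52 / 0.339 = 7.434 ppm.
FC to add: 7.434 − 0.4 = 7.034 mg/L as Cl₂.
Cl₂ equivalent: 7.034 mg/L × 1,240,000 L = 8722 g.
Product at 13.2% available Cl: 8722 / 0.132 = 66,070 g.
Volume: 66,070 g ÷ 1.16 g/mL = 56,960 mL.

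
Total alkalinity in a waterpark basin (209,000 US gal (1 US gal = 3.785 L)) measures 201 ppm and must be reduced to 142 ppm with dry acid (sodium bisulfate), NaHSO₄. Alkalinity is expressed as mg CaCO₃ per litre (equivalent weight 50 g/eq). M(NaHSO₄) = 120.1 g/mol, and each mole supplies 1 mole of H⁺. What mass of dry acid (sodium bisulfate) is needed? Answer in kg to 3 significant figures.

Volume: 209,000 US gal × 3.785 L/gal = 791,065 L.
Alkalinity to neutralize: (201 − 142) = 59 mg/L as CaCO₃ × 791,065 L = 46,670 g as CaCO₃.
Equivalents of H⁺ required: 46,670 ÷ 50 g/eq = 933.5 eq = 933.5 mol NaHSO₄.
Mass of NaHSO₄: 933.5 × 120.1 = 112,100 g.

112 kg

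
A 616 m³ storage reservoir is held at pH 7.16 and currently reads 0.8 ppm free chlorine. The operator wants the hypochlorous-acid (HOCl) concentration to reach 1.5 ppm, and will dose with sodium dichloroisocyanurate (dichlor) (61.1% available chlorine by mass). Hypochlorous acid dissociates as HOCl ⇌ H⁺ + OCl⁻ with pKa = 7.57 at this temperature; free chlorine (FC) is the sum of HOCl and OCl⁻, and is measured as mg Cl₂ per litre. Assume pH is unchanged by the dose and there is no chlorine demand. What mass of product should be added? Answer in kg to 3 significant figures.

Volume: 616 m³ = 616,000 L.
[OCl⁻]/[HOCl] = 10^(pH − pKa) = 10^(7.16 − 7.57) = 0.389; fraction as HOCl = 1/(1 + 0.389) = 0.7199.
Free chlorine required for 1.5 ppm HOCl: 1.5 / 0.7199 = 2.084 ppm.
FC to add: 2.084 − 0.8 = 1.284 mg/L as Cl₂.
Cl₂ equivalent: 1.284 mg/L × 616,000 L = 790.7 g.
Product at 61.1% available Cl: 790.7 / 0.611 = 1294 g.

1.29 kg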